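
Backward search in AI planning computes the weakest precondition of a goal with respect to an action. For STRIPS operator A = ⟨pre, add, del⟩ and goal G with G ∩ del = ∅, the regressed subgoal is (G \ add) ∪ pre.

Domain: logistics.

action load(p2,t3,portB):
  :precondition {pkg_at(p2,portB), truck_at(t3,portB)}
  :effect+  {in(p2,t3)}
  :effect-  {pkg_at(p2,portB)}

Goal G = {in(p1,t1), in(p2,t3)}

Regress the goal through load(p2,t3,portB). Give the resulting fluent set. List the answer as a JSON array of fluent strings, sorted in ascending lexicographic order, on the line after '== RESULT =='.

Regress:
  G ∩ del = {}  (empty — regression defined)
  G \ add = {in(p1,t1), in(p2,t3)} \ {in(p2,t3)} = {in(p1,t1)}
  ∪ pre   = {in(p1,t1)} ∪ {pkg_at(p2,portB), truck_at(t3,portB)}
          = {in(p1,t1), pkg_at(p2,portB), truck_at(t3,portB)}

== RESULT ==
["in(p1,t1)", "pkg_at(p2,portB)", "truck_at(t3,portB)"]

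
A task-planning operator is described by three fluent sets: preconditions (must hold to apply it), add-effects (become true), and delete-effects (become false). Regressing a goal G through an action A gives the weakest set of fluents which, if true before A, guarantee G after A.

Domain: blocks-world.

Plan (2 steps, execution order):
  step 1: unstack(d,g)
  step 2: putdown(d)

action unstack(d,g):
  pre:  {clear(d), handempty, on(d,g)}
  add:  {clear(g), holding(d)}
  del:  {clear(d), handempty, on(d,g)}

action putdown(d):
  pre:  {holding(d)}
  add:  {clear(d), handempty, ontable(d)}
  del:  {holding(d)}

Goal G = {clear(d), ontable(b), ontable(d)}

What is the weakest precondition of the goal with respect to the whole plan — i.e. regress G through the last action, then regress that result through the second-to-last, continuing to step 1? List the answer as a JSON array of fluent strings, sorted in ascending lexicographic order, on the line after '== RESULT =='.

Work backward from the goal:
  through step 2 (putdown(d)): drop {clear(d), ontable(d)}, keep {ontable(b)}, require {holding(d)}
    → {holding(d), ontable(b)}
  through step 1 (unstack(d,g)): drop {holding(d)}, keep {ontable(b)}, require {clear(d), handempty, on(d,g)}
    → {clear(d), handempty, on(d,g), ontable(b)}

== RESULT ==
["clear(d)", "handempty", "on(d,g)", "ontable(b)"]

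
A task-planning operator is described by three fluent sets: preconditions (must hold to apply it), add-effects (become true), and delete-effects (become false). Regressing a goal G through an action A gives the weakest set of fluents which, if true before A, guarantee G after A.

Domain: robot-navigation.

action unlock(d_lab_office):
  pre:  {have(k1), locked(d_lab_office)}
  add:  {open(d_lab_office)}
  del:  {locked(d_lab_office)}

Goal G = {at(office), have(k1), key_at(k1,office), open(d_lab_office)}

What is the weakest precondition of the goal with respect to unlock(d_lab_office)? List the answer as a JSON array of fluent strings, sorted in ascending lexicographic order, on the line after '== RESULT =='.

Compute (G \ add) ∪ pre:
  G ∩ del = {}  (empty — regression defined)
  G \ add = {at(office), have(k1), key_at(k1,office), open(d_lab_office)} \ {open(d_lab_office)} = {at(office), have(k1), key_at(k1,office)}
  ∪ pre   = {at(office), have(k1), key_at(k1,office)} ∪ {have(k1), locked(d_lab_office)}
          = {at(office), have(k1), key_at(k1,office), locked(d_lab_office)}

== RESULT ==
["at(office)", "have(k1)", "key_at(k1,office)", "locked(d_lab_office)"]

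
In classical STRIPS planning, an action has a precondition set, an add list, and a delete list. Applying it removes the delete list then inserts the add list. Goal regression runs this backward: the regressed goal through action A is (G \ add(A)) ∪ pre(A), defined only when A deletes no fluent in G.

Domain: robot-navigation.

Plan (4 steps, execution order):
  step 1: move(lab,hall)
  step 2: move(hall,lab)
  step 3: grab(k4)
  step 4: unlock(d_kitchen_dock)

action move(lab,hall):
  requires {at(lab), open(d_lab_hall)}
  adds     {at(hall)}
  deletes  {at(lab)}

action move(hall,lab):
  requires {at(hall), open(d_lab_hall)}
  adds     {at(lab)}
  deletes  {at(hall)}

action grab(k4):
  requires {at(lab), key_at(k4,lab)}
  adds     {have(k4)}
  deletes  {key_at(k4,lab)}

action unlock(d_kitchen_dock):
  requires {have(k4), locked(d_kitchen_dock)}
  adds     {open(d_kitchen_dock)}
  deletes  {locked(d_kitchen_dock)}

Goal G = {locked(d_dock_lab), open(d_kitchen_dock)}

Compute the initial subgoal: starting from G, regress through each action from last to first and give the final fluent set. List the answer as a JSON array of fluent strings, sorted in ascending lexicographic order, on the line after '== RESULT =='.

Work backward from the goal:
  through step 4 (unlock(d_kitchen_dock)): drop {open(d_kitchen_dock)}, keep {locked(d_dock_lab)}, require {have(k4), locked(d_kitchen_dock)}
    → {have(k4), locked(d_dock_lab), locked(d_kitchen_dock)}
  through step 3 (grab(k4)): drop {have(k4)}, keep {locked(d_dock_lab), locked(d_kitchen_dock)}, require {at(lab), key_at(k4,lab)}
    → {at(lab), key_at(k4,lab), locked(d_dock_lab), locked(d_kitchen_dock)}
  through step 2 (move(hall,lab)): drop {at(lab)}, keep {key_at(k4,lab), locked(d_dock_lab), locked(d_kitchen_dock)}, require {at(hall), open(d_lab_hall)}
    → {at(hall), key_at(k4,lab), locked(d_dock_lab), locked(d_kitchen_dock), open(d_lab_hall)}
  through step 1 (move(lab,hall)): drop {at(hall)}, keep {key_at(k4,lab), locked(d_dock_lab), locked(d_kitchen_dock), open(d_lab_hall)}, require {at(lab), open(d_lab_hall)}
    → {at(lab), key_at(k4,lab), locked(d_dock_lab), locked(d_kitchen_dock), open(d_lab_hall)}

== RESULT ==
["at(lab)", "key_at(k4,lab)", "locked(d_dock_lab)", "locked(d_kitchen_dock)", "open(d_lab_hall)"]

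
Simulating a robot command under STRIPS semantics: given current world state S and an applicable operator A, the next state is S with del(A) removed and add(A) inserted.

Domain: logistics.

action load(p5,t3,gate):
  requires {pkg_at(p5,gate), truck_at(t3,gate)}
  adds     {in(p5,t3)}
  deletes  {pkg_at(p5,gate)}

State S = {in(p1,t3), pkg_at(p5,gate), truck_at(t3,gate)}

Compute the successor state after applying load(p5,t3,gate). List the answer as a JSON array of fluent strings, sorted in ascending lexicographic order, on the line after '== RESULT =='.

Progress:
  pre ⊆ S: {pkg_at(p5,gate), truck_at(t3,gate)} ⊆ S  — applicable
  S \ del = {in(p1,t3), truck_at(t3,gate)}
  ∪ add   = {in(p1,t3), in(p5,t3), truck_at(t3,gate)}

== RESULT ==
["in(p1,t3)", "in(p5,t3)", "truck_at(t3,gate)"]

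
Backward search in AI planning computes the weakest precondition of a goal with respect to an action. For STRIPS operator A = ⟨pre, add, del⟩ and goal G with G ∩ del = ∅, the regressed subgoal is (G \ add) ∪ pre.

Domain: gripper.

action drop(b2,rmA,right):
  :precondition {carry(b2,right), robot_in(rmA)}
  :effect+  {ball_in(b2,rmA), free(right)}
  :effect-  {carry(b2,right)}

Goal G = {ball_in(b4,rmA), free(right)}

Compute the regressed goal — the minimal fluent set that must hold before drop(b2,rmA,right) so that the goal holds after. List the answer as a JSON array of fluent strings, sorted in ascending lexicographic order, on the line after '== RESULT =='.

Compute (G \ add) ∪ pre:
  G ∩ del = {}  (empty — regression defined)
  G \ add = {ball_in(b4,rmA), free(right)} \ {ball_in(b2,rmA), free(right)} = {ball_in(b4,rmA)}
  ∪ pre   = {ball_in(b4,rmA)} ∪ {carry(b2,right), robot_in(rmA)}
          = {ball_in(b4,rmA), carry(b2,right), robot_in(rmA)}

== RESULT ==
["ball_in(b4,rmA)", "carry(b2,right)", "robot_in(rmA)"]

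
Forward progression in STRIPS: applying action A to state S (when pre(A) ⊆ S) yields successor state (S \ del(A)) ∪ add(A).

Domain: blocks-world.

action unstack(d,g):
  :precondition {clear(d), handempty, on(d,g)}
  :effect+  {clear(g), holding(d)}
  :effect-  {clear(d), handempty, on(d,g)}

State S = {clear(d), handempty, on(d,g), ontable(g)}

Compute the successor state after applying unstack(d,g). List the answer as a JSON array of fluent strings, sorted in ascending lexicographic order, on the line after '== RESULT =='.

Progress:
  pre ⊆ S: {clear(d), handempty, on(d,g)} ⊆ S  — applicable
  S \ del = {ontable(g)}
  ∪ add   = {clear(g), holding(d), ontable(g)}

== RESULT ==
["clear(g)", "holding(d)", "ontable(g)"]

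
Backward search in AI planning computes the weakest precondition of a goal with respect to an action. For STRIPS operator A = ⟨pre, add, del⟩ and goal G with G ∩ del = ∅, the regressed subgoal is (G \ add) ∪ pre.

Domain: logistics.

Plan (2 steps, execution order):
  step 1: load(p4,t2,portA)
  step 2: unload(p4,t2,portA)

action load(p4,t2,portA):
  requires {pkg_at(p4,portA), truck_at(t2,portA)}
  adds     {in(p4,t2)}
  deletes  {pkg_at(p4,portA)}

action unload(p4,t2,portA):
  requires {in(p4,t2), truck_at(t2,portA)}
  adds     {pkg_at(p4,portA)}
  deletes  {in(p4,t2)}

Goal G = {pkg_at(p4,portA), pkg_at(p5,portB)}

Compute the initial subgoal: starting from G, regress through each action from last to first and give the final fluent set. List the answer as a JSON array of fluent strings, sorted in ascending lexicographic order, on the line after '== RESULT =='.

Work backward from the goal:
  through step 2 (unload(p4,t2,portA)): drop {pkg_at(p4,portA)}, keep {pkg_at(p5,portB)}, require {in(p4,t2), truck_at(t2,portA)}
    → {in(p4,t2), pkg_at(p5,portB), truck_at(t2,portA)}
  through step 1 (load(p4,t2,portA)): drop {in(p4,t2)}, keep {pkg_at(p5,portB), truck_at(t2,portA)}, require {pkg_at(p4,portA), truck_at(t2,portA)}
    → {pkg_at(p4,portA), pkg_at(p5,portB), truck_at(t2,portA)}

== RESULT ==
["pkg_at(p4,portA)", "pkg_at(p5,portB)", "truck_at(t2,portA)"]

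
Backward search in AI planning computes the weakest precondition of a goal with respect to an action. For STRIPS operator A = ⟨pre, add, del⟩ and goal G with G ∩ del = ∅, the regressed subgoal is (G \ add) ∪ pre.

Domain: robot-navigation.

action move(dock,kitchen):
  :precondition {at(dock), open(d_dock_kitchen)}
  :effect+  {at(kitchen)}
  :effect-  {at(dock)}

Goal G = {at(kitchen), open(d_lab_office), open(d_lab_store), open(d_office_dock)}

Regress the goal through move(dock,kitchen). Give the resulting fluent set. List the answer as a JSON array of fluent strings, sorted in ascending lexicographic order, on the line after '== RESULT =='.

Regress:
  G ∩ del = {}  (empty — regression defined)
  G \ add = {at(kitchen), open(d_lab_office), open(d_lab_store), open(d_office_dock)} \ {at(kitchen)} = {open(d_lab_office), open(d_lab_store), open(d_office_dock)}
  ∪ pre   = {open(d_lab_office), open(d_lab_store), open(d_office_dock)} ∪ {at(dock), open(d_dock_kitchen)}
          = {at(dock), open(d_dock_kitchen), open(d_lab_office), open(d_lab_store), open(d_office_dock)}

== RESULT ==
["at(dock)", "open(d_dock_kitchen)", "open(d_lab_office)", "open(d_lab_store)", "open(d_office_dock)"]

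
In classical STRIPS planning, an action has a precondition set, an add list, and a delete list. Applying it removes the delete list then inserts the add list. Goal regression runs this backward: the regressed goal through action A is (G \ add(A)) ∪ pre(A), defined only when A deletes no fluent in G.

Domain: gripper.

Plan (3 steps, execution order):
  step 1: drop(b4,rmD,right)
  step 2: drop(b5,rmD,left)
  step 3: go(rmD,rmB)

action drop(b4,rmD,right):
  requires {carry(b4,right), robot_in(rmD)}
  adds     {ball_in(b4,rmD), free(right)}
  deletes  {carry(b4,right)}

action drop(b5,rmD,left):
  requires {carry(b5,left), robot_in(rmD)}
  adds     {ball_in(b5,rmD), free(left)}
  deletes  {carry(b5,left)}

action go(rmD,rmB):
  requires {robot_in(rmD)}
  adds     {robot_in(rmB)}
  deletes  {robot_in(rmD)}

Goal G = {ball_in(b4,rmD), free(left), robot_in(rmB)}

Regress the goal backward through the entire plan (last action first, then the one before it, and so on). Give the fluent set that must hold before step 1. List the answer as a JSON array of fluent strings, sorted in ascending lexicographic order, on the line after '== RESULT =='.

Work backward from the goal:
  through step 3 (go(rmD,rmB)): drop {robot_in(rmB)}, keep {ball_in(b4,rmD), free(left)}, require {robot_in(rmD)}
    → {ball_in(b4,rmD), free(left), robot_in(rmD)}
  through step 2 (drop(b5,rmD,left)): drop {free(left)}, keep {ball_in(b4,rmD), robot_in(rmD)}, require {carry(b5,left), robot_in(rmD)}
    → {ball_in(b4,rmD), carry(b5,left), robot_in(rmD)}
  through step 1 (drop(b4,rmD,right)): drop {ball_in(b4,rmD)}, keep {carry(b5,left), robot_in(rmD)}, require {carry(b4,right), robot_in(rmD)}
    → {carry(b4,right), carry(b5,left), robot_in(rmD)}

== RESULT ==
["carry(b4,right)", "carry(b5,left)", "robot_in(rmD)"]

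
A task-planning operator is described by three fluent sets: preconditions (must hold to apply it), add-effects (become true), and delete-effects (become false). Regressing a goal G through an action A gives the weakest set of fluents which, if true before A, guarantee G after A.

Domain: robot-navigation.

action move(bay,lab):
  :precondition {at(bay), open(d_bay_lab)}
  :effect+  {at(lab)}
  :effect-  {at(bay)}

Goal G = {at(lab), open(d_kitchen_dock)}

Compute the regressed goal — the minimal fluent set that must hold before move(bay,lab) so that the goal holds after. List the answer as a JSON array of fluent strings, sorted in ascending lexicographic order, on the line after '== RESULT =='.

Compute (G \ add) ∪ pre:
  G ∩ del = {}  (empty — regression defined)
  G \ add = {at(lab), open(d_kitchen_dock)} \ {at(lab)} = {open(d_kitchen_dock)}
  ∪ pre   = {open(d_kitchen_dock)} ∪ {at(bay), open(d_bay_lab)}
          = {at(bay), open(d_bay_lab), open(d_kitchen_dock)}

== RESULT ==
["at(bay)", "open(d_bay_lab)", "open(d_kitchen_dock)"]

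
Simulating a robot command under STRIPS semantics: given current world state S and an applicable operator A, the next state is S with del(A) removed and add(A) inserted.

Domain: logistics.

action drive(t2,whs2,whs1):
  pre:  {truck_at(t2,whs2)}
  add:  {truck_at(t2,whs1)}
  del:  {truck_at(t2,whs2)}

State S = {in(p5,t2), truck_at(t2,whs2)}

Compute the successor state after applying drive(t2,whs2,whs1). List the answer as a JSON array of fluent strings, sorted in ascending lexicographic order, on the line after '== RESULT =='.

Compute (S \ del) ∪ add:
  pre ⊆ S: {truck_at(t2,whs2)} ⊆ S  — applicable
  S \ del = {in(p5,t2)}
  ∪ add   = {in(p5,t2), truck_at(t2,whs1)}

== RESULT ==
["in(p5,t2)", "truck_at(t2,whs1)"]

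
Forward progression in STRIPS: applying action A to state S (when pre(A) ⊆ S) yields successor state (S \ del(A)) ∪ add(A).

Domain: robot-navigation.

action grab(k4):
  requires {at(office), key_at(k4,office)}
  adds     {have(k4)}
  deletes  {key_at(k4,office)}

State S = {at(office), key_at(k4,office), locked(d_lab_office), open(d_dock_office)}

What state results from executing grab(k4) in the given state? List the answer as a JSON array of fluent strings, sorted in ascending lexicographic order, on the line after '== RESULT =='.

Progress:
  pre ⊆ S: {at(office), key_at(k4,office)} ⊆ S  — applicable
  S \ del = {at(office), locked(d_lab_office), open(d_dock_office)}
  ∪ add   = {at(office), have(k4), locked(d_lab_office), open(d_dock_office)}

== RESULT ==
["at(office)", "have(k4)", "locked(d_lab_office)", "open(d_dock_office)"]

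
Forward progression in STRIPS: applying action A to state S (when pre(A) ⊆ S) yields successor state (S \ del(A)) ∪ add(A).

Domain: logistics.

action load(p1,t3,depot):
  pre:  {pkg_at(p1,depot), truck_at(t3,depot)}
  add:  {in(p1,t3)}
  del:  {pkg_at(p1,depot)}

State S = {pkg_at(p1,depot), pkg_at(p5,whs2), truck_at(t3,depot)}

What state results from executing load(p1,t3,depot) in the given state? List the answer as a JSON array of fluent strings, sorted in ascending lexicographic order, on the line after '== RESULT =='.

Progress:
  pre ⊆ S: {pkg_at(p1,depot), truck_at(t3,depot)} ⊆ S  — applicable
  S \ del = {pkg_at(p5,whs2), truck_at(t3,depot)}
  ∪ add   = {in(p1,t3), pkg_at(p5,whs2), truck_at(t3,depot)}

== RESULT ==
["in(p1,t3)", "pkg_at(p5,whs2)", "truck_at(t3,depot)"]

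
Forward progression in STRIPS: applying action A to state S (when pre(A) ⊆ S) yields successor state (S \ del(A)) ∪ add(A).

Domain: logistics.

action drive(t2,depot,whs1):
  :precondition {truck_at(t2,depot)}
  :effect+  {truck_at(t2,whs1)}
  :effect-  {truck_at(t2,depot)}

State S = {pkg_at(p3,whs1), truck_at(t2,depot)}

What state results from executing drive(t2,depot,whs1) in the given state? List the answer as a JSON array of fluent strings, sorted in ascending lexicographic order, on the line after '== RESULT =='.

Compute (S \ del) ∪ add:
  pre ⊆ S: {truck_at(t2,depot)} ⊆ S  — applicable
  S \ del = {pkg_at(p3,whs1)}
  ∪ add   = {pkg_at(p3,whs1), truck_at(t2,whs1)}

== RESULT ==
["pkg_at(p3,whs1)", "truck_at(t2,whs1)"]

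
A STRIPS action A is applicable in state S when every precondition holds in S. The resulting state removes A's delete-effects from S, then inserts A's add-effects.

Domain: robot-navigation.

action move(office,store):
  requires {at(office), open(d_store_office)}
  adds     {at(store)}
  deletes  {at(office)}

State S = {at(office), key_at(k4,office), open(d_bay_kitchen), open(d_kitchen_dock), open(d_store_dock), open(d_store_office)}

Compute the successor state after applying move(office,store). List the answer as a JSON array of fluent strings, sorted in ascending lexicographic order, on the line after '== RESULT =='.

Compute (S \ del) ∪ add:
  pre ⊆ S: {at(office), open(d_store_office)} ⊆ S  — applicable
  S \ del = {key_at(k4,office), open(d_bay_kitchen), open(d_kitchen_dock), open(d_store_dock), open(d_store_office)}
  ∪ add   = {at(store), key_at(k4,office), open(d_bay_kitchen), open(d_kitchen_dock), open(d_store_dock), open(d_store_office)}

== RESULT ==
["at(store)", "key_at(k4,office)", "open(d_bay_kitchen)", "open(d_kitchen_dock)", "open(d_store_dock)", "open(d_store_office)"]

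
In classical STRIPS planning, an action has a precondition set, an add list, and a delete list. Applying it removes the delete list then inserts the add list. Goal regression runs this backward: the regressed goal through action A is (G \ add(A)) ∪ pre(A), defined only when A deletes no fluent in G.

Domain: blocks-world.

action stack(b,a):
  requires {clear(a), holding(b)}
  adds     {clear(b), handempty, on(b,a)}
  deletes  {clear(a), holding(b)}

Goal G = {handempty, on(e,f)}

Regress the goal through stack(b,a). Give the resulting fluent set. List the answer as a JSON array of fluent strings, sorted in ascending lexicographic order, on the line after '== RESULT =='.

Regress:
  G ∩ del = {}  (empty — regression defined)
  G \ add = {handempty, on(e,f)} \ {clear(b), handempty, on(b,a)} = {on(e,f)}
  ∪ pre   = {on(e,f)} ∪ {clear(a), holding(b)}
          = {clear(a), holding(b), on(e,f)}

== RESULT ==
["clear(a)", "holding(b)", "on(e,f)"]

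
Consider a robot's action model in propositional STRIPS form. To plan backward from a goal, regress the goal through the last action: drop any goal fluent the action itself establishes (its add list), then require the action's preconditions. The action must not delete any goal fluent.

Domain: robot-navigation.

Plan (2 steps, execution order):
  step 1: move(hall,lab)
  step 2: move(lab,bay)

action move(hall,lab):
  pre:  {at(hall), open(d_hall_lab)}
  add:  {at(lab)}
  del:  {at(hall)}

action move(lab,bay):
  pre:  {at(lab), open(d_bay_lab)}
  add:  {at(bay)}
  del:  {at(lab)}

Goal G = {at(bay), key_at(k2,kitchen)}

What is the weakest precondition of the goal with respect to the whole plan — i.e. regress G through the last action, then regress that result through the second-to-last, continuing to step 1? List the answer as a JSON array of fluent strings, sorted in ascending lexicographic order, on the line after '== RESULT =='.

Regress step by step:
  through step 2 (move(lab,bay)): drop {at(bay)}, keep {key_at(k2,kitchen)}, require {at(lab), open(d_bay_lab)}
    → {at(lab), key_at(k2,kitchen), open(d_bay_lab)}
  through step 1 (move(hall,lab)): drop {at(lab)}, keep {key_at(k2,kitchen), open(d_bay_lab)}, require {at(hall), open(d_hall_lab)}
    → {at(hall), key_at(k2,kitchen), open(d_bay_lab), open(d_hall_lab)}

== RESULT ==
["at(hall)", "key_at(k2,kitchen)", "open(d_bay_lab)", "open(d_hall_lab)"]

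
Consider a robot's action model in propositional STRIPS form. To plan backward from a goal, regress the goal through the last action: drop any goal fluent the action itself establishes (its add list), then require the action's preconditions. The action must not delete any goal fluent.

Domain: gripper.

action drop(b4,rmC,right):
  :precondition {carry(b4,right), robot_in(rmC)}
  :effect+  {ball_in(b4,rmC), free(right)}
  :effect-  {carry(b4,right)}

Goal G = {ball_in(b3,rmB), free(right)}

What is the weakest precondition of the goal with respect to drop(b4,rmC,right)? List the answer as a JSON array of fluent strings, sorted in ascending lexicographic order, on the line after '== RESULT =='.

Regress:
  G ∩ del = {}  (empty — regression defined)
  G \ add = {ball_in(b3,rmB), free(right)} \ {ball_in(b4,rmC), free(right)} = {ball_in(b3,rmB)}
  ∪ pre   = {ball_in(b3,rmB)} ∪ {carry(b4,right), robot_in(rmC)}
          = {ball_in(b3,rmB), carry(b4,right), robot_in(rmC)}

== RESULT ==
["ball_in(b3,rmB)", "carry(b4,right)", "robot_in(rmC)"]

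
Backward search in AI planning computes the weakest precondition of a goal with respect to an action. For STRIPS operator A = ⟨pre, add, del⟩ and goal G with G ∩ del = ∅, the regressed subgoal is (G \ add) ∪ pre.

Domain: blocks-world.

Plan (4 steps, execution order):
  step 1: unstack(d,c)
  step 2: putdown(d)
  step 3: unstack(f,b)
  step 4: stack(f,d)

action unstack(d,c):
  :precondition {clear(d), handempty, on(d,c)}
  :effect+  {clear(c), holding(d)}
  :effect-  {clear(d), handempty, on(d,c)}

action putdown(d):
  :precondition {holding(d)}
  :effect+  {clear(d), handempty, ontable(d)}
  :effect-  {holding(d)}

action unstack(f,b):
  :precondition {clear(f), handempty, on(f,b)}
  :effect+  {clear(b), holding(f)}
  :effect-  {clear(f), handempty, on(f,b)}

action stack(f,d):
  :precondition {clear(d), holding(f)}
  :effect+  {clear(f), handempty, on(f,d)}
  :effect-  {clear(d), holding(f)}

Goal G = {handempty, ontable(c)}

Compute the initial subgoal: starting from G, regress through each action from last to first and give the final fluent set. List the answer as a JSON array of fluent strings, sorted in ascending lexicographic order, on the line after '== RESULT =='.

Regress step by step:
  through step 4 (stack(f,d)): drop {handempty}, keep {ontable(c)}, require {clear(d), holding(f)}
    → {clear(d), holding(f), ontable(c)}
  through step 3 (unstack(f,b)): drop {holding(f)}, keep {clear(d), ontable(c)}, require {clear(f), handempty, on(f,b)}
    → {clear(d), clear(f), handempty, on(f,b), ontable(c)}
  through step 2 (putdown(d)): drop {clear(d), handempty}, keep {clear(f), on(f,b), ontable(c)}, require {holding(d)}
    → {clear(f), holding(d), on(f,b), ontable(c)}
  through step 1 (unstack(d,c)): drop {holding(d)}, keep {clear(f), on(f,b), ontable(c)}, require {clear(d), handempty, on(d,c)}
    → {clear(d), clear(f), handempty, on(d,c), on(f,b), ontable(c)}

== RESULT ==
["clear(d)", "clear(f)", "handempty", "on(d,c)", "on(f,b)", "ontable(c)"]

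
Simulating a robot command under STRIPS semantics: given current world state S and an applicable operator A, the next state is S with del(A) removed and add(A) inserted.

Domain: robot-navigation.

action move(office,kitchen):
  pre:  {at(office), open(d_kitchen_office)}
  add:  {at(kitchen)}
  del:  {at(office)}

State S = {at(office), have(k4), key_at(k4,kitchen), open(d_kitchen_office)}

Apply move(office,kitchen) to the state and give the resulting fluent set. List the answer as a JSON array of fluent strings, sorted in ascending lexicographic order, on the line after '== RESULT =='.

Progress:
  pre ⊆ S: {at(office), open(d_kitchen_office)} ⊆ S  — applicable
  S \ del = {have(k4), key_at(k4,kitchen), open(d_kitchen_office)}
  ∪ add   = {at(kitchen), have(k4), key_at(k4,kitchen), open(d_kitchen_office)}

== RESULT ==
["at(kitchen)", "have(k4)", "key_at(k4,kitchen)", "open(d_kitchen_office)"]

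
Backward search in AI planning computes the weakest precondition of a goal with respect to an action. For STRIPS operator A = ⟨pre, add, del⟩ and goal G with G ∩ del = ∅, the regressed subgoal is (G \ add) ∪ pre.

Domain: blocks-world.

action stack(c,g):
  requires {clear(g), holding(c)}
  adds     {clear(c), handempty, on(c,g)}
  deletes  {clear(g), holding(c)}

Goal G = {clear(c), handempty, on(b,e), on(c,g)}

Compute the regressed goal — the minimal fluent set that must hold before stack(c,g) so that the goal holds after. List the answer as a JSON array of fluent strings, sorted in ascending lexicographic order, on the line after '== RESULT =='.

Compute (G \ add) ∪ pre:
  G ∩ del = {}  (empty — regression defined)
  G \ add = {clear(c), handempty, on(b,e), on(c,g)} \ {clear(c), handempty, on(c,g)} = {on(b,e)}
  ∪ pre   = {on(b,e)} ∪ {clear(g), holding(c)}
          = {clear(g), holding(c), on(b,e)}

== RESULT ==
["clear(g)", "holding(c)", "on(b,e)"]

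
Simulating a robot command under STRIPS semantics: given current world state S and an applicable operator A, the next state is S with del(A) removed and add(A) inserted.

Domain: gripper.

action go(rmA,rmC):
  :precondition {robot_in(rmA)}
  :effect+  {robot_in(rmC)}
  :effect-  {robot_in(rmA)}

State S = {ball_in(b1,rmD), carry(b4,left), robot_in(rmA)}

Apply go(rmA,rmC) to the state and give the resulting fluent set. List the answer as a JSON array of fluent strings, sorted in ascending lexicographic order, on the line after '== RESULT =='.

Progress:
  pre ⊆ S: {robot_in(rmA)} ⊆ S  — applicable
  S \ del = {ball_in(b1,rmD), carry(b4,left)}
  ∪ add   = {ball_in(b1,rmD), carry(b4,left), robot_in(rmC)}

== RESULT ==
["ball_in(b1,rmD)", "carry(b4,left)", "robot_in(rmC)"]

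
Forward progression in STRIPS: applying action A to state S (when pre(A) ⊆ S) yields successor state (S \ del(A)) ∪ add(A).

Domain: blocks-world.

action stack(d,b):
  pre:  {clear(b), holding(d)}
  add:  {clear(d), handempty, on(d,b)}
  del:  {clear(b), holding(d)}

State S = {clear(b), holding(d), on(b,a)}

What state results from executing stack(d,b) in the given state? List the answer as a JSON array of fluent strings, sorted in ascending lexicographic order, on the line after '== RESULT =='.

Progress:
  pre ⊆ S: {clear(b), holding(d)} ⊆ S  — applicable
  S \ del = {on(b,a)}
  ∪ add   = {clear(d), handempty, on(b,a), on(d,b)}

== RESULT ==
["clear(d)", "handempty", "on(b,a)", "on(d,b)"]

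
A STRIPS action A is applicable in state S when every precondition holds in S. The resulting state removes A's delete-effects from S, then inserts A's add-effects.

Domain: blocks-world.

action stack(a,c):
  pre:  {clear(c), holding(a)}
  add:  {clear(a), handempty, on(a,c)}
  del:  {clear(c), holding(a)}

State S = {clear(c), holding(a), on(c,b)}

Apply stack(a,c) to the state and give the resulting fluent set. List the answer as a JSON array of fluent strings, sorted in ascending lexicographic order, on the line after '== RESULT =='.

Compute (S \ del) ∪ add:
  pre ⊆ S: {clear(c), holding(a)} ⊆ S  — applicable
  S \ del = {on(c,b)}
  ∪ add   = {clear(a), handempty, on(a,c), on(c,b)}

== RESULT ==
["clear(a)", "handempty", "on(a,c)", "on(c,b)"]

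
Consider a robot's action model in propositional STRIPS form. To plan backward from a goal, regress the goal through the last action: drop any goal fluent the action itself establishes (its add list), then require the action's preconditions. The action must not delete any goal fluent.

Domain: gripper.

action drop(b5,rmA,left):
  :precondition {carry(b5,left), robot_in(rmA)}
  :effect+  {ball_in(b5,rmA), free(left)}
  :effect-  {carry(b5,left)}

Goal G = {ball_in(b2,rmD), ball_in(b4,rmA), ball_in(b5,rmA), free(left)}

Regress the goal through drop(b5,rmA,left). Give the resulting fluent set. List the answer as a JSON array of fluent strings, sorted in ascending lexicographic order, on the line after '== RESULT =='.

Regress:
  G ∩ del = {}  (empty — regression defined)
  G \ add = {ball_in(b2,rmD), ball_in(b4,rmA), ball_in(b5,rmA), free(left)} \ {ball_in(b5,rmA), free(left)} = {ball_in(b2,rmD), ball_in(b4,rmA)}
  ∪ pre   = {ball_in(b2,rmD), ball_in(b4,rmA)} ∪ {carry(b5,left), robot_in(rmA)}
          = {ball_in(b2,rmD), ball_in(b4,rmA), carry(b5,left), robot_in(rmA)}

== RESULT ==
["ball_in(b2,rmD)", "ball_in(b4,rmA)", "carry(b5,left)", "robot_in(rmA)"]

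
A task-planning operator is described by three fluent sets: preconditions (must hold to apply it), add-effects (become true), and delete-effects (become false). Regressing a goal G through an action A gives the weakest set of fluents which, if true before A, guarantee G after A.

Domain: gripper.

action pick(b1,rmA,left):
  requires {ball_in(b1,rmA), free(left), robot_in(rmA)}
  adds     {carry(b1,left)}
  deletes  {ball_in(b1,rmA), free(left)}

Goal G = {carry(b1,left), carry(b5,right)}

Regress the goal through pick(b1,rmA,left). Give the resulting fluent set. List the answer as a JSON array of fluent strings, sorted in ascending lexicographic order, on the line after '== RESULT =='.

Regress:
  G ∩ del = {}  (empty — regression defined)
  G \ add = {carry(b1,left), carry(b5,right)} \ {carry(b1,left)} = {carry(b5,right)}
  ∪ pre   = {carry(b5,right)} ∪ {ball_in(b1,rmA), free(left), robot_in(rmA)}
          = {ball_in(b1,rmA), carry(b5,right), free(left), robot_in(rmA)}

== RESULT ==
["ball_in(b1,rmA)", "carry(b5,right)", "free(left)", "robot_in(rmA)"]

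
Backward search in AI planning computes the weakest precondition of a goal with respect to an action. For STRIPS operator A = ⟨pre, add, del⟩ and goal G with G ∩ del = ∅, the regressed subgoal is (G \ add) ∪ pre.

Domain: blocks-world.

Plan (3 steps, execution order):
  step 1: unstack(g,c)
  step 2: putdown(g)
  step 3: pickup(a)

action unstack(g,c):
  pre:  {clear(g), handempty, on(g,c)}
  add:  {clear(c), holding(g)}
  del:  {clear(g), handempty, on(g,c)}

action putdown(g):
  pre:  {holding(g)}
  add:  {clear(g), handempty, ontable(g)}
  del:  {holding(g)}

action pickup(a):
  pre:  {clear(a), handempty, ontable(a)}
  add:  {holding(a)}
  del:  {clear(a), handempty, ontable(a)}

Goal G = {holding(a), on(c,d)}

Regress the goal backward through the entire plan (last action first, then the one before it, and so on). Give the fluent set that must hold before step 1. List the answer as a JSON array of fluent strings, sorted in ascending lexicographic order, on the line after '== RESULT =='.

Work backward from the goal:
  through step 3 (pickup(a)): drop {holding(a)}, keep {on(c,d)}, require {clear(a), handempty, ontable(a)}
    → {clear(a), handempty, on(c,d), ontable(a)}
  through step 2 (putdown(g)): drop {handempty}, keep {clear(a), on(c,d), ontable(a)}, require {holding(g)}
    → {clear(a), holding(g), on(c,d), ontable(a)}
  through step 1 (unstack(g,c)): drop {holding(g)}, keep {clear(a), on(c,d), ontable(a)}, require {clear(g), handempty, on(g,c)}
    → {clear(a), clear(g), handempty, on(c,d), on(g,c), ontable(a)}

== RESULT ==
["clear(a)", "clear(g)", "handempty", "on(c,d)", "on(g,c)", "ontable(a)"]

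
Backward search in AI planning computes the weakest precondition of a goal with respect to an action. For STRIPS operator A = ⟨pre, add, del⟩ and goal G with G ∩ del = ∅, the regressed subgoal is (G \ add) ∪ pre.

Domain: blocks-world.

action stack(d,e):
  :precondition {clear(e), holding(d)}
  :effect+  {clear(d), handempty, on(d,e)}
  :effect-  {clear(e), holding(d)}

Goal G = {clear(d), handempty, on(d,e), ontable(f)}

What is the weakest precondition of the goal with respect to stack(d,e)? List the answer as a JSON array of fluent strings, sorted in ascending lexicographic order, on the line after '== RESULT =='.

Regress:
  G ∩ del = {}  (empty — regression defined)
  G \ add = {clear(d), handempty, on(d,e), ontable(f)} \ {clear(d), handempty, on(d,e)} = {ontable(f)}
  ∪ pre   = {ontable(f)} ∪ {clear(e), holding(d)}
          = {clear(e), holding(d), ontable(f)}

== RESULT ==
["clear(e)", "holding(d)", "ontable(f)"]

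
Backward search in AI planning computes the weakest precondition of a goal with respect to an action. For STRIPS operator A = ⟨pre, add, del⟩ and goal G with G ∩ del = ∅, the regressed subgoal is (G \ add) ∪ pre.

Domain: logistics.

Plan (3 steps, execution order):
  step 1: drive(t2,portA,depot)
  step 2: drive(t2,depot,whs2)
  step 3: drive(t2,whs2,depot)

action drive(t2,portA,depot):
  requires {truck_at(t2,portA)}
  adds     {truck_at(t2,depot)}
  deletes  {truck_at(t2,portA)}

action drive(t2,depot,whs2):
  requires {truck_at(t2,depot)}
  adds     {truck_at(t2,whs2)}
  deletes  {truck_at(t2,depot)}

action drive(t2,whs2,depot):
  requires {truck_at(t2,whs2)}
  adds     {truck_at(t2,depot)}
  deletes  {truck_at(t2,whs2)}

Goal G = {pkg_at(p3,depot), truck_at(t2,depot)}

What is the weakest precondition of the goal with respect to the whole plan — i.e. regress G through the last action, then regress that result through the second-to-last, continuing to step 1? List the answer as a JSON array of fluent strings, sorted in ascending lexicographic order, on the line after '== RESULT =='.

Work backward from the goal:
  through step 3 (drive(t2,whs2,depot)): drop {truck_at(t2,depot)}, keep {pkg_at(p3,depot)}, require {truck_at(t2,whs2)}
    → {pkg_at(p3,depot), truck_at(t2,whs2)}
  through step 2 (drive(t2,depot,whs2)): drop {truck_at(t2,whs2)}, keep {pkg_at(p3,depot)}, require {truck_at(t2,depot)}
    → {pkg_at(p3,depot), truck_at(t2,depot)}
  through step 1 (drive(t2,portA,depot)): drop {truck_at(t2,depot)}, keep {pkg_at(p3,depot)}, require {truck_at(t2,portA)}
    → {pkg_at(p3,depot), truck_at(t2,portA)}

== RESULT ==
["pkg_at(p3,depot)", "truck_at(t2,portA)"]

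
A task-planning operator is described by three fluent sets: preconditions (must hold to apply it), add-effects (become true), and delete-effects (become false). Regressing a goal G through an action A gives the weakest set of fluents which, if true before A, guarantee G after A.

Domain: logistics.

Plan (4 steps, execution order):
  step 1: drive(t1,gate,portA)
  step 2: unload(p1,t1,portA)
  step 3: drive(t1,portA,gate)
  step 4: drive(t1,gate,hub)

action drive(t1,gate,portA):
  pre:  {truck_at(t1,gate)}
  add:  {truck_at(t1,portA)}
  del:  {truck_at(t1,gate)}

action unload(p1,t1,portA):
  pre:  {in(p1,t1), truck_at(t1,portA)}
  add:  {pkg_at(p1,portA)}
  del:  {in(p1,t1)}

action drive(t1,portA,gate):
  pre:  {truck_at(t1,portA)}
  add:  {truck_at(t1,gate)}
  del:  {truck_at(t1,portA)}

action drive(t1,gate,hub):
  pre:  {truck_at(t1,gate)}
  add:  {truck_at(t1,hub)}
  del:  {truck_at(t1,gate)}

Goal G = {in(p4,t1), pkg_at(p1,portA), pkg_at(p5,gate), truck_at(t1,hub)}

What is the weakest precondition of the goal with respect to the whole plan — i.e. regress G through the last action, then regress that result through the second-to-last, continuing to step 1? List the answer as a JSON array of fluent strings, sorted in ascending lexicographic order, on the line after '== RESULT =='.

Regress step by step:
  through step 4 (drive(t1,gate,hub)): drop {truck_at(t1,hub)}, keep {in(p4,t1), pkg_at(p1,portA), pkg_at(p5,gate)}, require {truck_at(t1,gate)}
    → {in(p4,t1), pkg_at(p1,portA), pkg_at(p5,gate), truck_at(t1,gate)}
  through step 3 (drive(t1,portA,gate)): drop {truck_at(t1,gate)}, keep {in(p4,t1), pkg_at(p1,portA), pkg_at(p5,gate)}, require {truck_at(t1,portA)}
    → {in(p4,t1), pkg_at(p1,portA), pkg_at(p5,gate), truck_at(t1,portA)}
  through step 2 (unload(p1,t1,portA)): drop {pkg_at(p1,portA)}, keep {in(p4,t1), pkg_at(p5,gate), truck_at(t1,portA)}, require {in(p1,t1), truck_at(t1,portA)}
    → {in(p1,t1), in(p4,t1), pkg_at(p5,gate), truck_at(t1,portA)}
  through step 1 (drive(t1,gate,portA)): drop {truck_at(t1,portA)}, keep {in(p1,t1), in(p4,t1), pkg_at(p5,gate)}, require {truck_at(t1,gate)}
    → {in(p1,t1), in(p4,t1), pkg_at(p5,gate), truck_at(t1,gate)}

== RESULT ==
["in(p1,t1)", "in(p4,t1)", "pkg_at(p5,gate)", "truck_at(t1,gate)"]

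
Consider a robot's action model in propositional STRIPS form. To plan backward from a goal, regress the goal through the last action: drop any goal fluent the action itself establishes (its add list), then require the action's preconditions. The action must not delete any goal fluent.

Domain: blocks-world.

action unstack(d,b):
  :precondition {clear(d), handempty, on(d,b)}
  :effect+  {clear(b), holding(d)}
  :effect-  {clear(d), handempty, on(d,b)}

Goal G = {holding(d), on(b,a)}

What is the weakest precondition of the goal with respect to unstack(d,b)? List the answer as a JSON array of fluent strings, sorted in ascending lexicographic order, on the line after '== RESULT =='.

Compute (G \ add) ∪ pre:
  G ∩ del = {}  (empty — regression defined)
  G \ add = {holding(d), on(b,a)} \ {clear(b), holding(d)} = {on(b,a)}
  ∪ pre   = {on(b,a)} ∪ {clear(d), handempty, on(d,b)}
          = {clear(d), handempty, on(b,a), on(d,b)}

== RESULT ==
["clear(d)", "handempty", "on(b,a)", "on(d,b)"]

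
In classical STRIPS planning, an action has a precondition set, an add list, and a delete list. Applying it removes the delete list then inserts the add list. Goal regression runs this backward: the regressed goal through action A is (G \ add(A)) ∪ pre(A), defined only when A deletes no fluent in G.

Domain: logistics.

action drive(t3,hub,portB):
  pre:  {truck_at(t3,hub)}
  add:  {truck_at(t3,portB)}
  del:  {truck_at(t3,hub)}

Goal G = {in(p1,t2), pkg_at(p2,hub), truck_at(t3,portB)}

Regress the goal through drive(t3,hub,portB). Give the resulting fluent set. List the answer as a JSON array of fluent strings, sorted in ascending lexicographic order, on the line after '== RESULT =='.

Compute (G \ add) ∪ pre:
  G ∩ del = {}  (empty — regression defined)
  G \ add = {in(p1,t2), pkg_at(p2,hub), truck_at(t3,portB)} \ {truck_at(t3,portB)} = {in(p1,t2), pkg_at(p2,hub)}
  ∪ pre   = {in(p1,t2), pkg_at(p2,hub)} ∪ {truck_at(t3,hub)}
          = {in(p1,t2), pkg_at(p2,hub), truck_at(t3,hub)}

== RESULT ==
["in(p1,t2)", "pkg_at(p2,hub)", "truck_at(t3,hub)"]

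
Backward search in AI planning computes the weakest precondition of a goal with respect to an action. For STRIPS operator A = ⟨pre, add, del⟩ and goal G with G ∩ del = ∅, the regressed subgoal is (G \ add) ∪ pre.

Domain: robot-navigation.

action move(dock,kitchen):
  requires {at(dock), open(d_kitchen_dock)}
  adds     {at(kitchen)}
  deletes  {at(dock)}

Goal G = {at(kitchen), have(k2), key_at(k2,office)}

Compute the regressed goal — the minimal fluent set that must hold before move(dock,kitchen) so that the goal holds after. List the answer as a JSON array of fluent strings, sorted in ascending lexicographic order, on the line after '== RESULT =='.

Compute (G \ add) ∪ pre:
  G ∩ del = {}  (empty — regression defined)
  G \ add = {at(kitchen), have(k2), key_at(k2,office)} \ {at(kitchen)} = {have(k2), key_at(k2,office)}
  ∪ pre   = {have(k2), key_at(k2,office)} ∪ {at(dock), open(d_kitchen_dock)}
          = {at(dock), have(k2), key_at(k2,office), open(d_kitchen_dock)}

== RESULT ==
["at(dock)", "have(k2)", "key_at(k2,office)", "open(d_kitchen_dock)"]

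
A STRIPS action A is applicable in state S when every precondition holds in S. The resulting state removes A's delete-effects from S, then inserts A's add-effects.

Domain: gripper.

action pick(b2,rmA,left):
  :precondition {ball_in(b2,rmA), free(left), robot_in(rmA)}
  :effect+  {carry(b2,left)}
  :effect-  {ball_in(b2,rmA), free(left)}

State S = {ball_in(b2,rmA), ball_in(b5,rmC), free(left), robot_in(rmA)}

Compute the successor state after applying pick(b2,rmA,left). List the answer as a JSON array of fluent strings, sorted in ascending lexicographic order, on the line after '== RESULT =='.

Compute (S \ del) ∪ add:
  pre ⊆ S: {ball_in(b2,rmA), free(left), robot_in(rmA)} ⊆ S  — applicable
  S \ del = {ball_in(b5,rmC), robot_in(rmA)}
  ∪ add   = {ball_in(b5,rmC), carry(b2,left), robot_in(rmA)}

== RESULT ==
["ball_in(b5,rmC)", "carry(b2,left)", "robot_in(rmA)"]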